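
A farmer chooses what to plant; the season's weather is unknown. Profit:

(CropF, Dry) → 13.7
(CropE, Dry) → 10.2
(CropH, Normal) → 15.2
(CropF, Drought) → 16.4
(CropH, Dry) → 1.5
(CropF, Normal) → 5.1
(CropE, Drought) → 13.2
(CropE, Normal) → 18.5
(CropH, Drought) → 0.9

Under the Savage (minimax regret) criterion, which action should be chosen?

Column bests: Drought=16.4, Dry=13.7, Normal=18.5.
CropF regrets: 0.0, 0.0, 13.4 → max 13.4
CropE regrets: 3.2, 3.5, 0.0 → max 3.5
CropH regrets: 15.5, 12.2, 3.3 → max 15.5
Smallest max regret = 3.5 → CropE.

CropE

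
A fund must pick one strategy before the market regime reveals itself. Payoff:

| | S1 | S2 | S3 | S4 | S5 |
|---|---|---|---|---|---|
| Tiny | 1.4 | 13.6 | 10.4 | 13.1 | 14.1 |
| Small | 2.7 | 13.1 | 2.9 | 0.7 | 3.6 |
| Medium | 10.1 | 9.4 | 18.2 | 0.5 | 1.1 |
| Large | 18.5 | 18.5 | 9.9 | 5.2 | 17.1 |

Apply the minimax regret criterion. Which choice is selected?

Column bests: S1=18.5, S2=18.5, S3=18.2, S4=13.1, S5=17.1.
Tiny regrets: 17.1, 4.9, 7.8, 0.0, 3.0 → max 17.1
Small regrets: 15.8, 5.4, 15.3, 12.4, 13.5 → max 15.8
Medium regrets: 8.4, 9.1, 0.0, 12.6, 16.0 → max 16.0
Large regrets: 0.0, 0.0, 8.3, 7.9, 0.0 → max 8.3
Smallest max regret = 8.3 → Large.

Large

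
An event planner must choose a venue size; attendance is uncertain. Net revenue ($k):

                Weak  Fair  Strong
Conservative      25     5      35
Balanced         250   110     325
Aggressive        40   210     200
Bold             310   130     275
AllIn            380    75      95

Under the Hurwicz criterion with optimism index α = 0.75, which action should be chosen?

AllIn

Conservative: 0.75·35 + 0.25·5 = 27.5
Balanced: 0.75·325 + 0.25·110 = 271.25
Aggressive: 0.75·210 + 0.25·40 = 167.5
Bold: 0.75·310 + 0.25·130 = 265
AllIn: 0.75·380 + 0.25·75 = 303.75
Highest Hurwicz score = 303.75 → AllIn.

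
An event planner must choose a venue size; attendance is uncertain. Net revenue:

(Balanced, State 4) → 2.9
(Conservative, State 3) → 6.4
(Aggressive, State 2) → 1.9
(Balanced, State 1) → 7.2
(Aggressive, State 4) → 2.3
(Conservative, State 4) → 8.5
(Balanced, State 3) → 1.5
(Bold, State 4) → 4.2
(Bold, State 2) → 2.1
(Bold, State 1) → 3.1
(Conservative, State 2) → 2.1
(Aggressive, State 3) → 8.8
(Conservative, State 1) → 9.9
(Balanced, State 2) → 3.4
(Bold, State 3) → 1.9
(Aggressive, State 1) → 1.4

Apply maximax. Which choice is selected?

Row maxima: Conservative=9.9, Balanced=7.2, Aggressive=8.8, Bold=4.2
Best best-case = 9.9 → Conservative.

Conservative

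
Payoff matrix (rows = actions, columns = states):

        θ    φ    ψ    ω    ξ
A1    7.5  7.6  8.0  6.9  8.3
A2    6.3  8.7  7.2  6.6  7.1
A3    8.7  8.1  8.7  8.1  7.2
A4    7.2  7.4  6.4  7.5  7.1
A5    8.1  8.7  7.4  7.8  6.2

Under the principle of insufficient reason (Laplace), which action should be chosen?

Row averages: A1=7.66, A2=7.18, A3=8.16, A4=7.12, A5=7.64
Highest average = 8.16 → A3.

A3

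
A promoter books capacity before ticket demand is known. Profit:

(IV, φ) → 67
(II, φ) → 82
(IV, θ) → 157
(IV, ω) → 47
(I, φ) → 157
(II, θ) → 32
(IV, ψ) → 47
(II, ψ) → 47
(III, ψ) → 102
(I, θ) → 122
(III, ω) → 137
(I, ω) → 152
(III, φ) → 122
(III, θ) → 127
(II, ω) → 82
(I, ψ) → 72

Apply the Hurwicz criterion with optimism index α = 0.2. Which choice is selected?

III

I: 0.2·157 + 0.8·72 = 89
II: 0.2·82 + 0.8·32 = 42
III: 0.2·137 + 0.8·102 = 109
IV: 0.2·157 + 0.8·47 = 69
Highest Hurwicz score = 109 → III.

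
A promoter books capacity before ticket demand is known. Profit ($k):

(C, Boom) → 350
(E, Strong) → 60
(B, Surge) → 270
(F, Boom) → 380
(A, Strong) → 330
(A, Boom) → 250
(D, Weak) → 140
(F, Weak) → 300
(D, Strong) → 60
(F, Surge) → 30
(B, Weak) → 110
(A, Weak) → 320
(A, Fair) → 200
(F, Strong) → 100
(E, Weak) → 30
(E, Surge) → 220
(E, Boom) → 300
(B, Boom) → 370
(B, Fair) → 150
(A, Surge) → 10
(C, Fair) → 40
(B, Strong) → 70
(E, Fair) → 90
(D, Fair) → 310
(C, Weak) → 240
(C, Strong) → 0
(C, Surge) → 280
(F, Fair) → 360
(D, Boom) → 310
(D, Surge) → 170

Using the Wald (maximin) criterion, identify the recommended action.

Row minima: A=10, B=70, C=0, D=60, E=30, F=30
Best worst-case = 70 → B.

B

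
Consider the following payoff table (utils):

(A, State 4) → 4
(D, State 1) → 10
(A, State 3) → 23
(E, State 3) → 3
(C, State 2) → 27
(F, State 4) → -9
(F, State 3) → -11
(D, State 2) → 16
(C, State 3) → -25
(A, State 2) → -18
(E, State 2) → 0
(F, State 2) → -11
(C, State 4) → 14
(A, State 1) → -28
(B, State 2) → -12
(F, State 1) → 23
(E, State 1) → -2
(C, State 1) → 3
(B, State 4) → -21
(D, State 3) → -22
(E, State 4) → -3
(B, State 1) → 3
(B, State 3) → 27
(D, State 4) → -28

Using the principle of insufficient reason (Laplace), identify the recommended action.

C

Row averages: A=-4.75, B=-0.75, C=4.75, D=-6, E=-0.5, F=-2
Highest average = 4.75 → C.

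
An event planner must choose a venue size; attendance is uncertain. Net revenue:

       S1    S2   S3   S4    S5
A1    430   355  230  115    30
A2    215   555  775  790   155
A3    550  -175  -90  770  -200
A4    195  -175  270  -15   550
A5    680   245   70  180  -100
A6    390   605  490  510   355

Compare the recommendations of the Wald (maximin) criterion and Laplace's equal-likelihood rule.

Row minima: A1=30, A2=155, A3=-200, A4=-175, A5=-100, A6=355
Best worst-case = 355 → A6.
Row averages: A1=232, A2=498, A3=171, A4=165, A5=215, A6=470
Highest average = 498 → A2.

maximin → A6; laplace → A2 (disagree)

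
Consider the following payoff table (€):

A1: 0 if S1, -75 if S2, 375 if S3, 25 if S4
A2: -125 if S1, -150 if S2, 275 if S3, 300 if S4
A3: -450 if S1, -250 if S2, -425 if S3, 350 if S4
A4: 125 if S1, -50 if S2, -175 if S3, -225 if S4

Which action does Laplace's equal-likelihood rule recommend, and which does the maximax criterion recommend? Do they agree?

laplace → A1; maximax → A1 (agree)

Row averages: A1=81.25, A2=75, A3=-193.75, A4=-81.25
Highest average = 81.25 → A1.
Row maxima: A1=375, A2=300, A3=350, A4=125
Best best-case = 375 → A1.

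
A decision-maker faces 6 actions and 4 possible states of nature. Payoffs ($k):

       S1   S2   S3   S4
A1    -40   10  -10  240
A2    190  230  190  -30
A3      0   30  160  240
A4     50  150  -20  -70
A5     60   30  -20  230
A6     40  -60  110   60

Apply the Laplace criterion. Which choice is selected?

Row averages: A1=50, A2=145, A3=107.5, A4=27.5, A5=75, A6=37.5
Highest average = 145 → A2.

A2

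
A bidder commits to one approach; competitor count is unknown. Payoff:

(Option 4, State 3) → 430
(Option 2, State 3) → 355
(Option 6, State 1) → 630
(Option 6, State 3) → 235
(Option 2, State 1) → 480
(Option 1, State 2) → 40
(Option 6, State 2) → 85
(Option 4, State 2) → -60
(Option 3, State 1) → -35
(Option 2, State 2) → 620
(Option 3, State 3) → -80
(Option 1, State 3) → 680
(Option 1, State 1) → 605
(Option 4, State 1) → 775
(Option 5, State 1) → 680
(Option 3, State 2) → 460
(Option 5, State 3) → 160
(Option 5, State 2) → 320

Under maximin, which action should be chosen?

Row minima: Option 1=40, Option 2=355, Option 3=-80, Option 4=-60, Option 5=160, Option 6=85
Best worst-case = 355 → Option 2.

Option 2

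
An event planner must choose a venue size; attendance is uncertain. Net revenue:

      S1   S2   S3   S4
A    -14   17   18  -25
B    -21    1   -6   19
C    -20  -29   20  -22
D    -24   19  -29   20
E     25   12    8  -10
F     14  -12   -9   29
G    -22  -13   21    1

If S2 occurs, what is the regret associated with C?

48

Best payoff under S2 is 19.
Regret = 19 − (-29) = 48.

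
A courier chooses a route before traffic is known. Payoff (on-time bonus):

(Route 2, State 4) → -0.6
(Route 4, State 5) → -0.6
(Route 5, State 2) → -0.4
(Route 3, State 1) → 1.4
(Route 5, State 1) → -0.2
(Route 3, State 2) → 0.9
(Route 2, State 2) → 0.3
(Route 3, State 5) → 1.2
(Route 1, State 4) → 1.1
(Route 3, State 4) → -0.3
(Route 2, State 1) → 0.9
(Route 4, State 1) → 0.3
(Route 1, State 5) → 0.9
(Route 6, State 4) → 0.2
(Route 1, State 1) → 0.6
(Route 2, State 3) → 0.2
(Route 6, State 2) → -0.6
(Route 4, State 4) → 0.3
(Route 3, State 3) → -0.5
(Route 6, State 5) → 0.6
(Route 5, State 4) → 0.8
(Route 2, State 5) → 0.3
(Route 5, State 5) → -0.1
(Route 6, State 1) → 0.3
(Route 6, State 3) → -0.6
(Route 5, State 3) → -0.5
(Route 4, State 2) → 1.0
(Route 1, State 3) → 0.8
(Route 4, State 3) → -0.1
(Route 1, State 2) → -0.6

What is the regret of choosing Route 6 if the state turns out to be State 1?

1.1

Best payoff under State 1 is 1.4.
Regret = 1.4 − 0.3 = 1.1.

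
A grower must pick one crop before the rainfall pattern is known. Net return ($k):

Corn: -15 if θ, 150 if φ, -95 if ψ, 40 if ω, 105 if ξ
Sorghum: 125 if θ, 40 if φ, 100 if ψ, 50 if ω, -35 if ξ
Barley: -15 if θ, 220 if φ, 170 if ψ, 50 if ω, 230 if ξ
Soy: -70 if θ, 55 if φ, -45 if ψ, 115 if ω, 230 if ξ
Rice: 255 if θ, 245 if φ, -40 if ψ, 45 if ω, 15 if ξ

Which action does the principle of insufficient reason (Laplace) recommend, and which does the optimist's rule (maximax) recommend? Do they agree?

Row averages: Corn=37, Sorghum=56, Barley=131, Soy=57, Rice=104
Highest average = 131 → Barley.
Row maxima: Corn=150, Sorghum=125, Barley=230, Soy=230, Rice=255
Best best-case = 255 → Rice.

laplace → Barley; maximax → Rice (disagree)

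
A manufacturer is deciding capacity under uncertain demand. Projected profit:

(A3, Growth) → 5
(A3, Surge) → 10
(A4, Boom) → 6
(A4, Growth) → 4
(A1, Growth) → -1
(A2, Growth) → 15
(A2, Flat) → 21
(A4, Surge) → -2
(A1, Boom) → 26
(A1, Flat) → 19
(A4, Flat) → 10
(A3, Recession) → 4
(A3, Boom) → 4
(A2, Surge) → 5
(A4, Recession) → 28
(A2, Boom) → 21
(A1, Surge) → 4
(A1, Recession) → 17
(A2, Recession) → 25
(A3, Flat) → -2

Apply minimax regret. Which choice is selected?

Column bests: Recession=28, Flat=21, Growth=15, Boom=26, Surge=10.
A1 regrets: 11, 2, 16, 0, 6 → max 16
A2 regrets: 3, 0, 0, 5, 5 → max 5
A3 regrets: 24, 23, 10, 22, 0 → max 24
A4 regrets: 0, 11, 11, 20, 12 → max 20
Smallest max regret = 5 → A2.

A2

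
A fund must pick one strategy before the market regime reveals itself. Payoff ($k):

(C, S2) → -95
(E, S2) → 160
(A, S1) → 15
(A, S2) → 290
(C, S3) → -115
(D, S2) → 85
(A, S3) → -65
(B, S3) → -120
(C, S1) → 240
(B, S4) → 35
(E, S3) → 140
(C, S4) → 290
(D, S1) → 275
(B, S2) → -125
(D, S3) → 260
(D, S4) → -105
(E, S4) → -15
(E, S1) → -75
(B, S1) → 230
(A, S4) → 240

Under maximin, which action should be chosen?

A

Row minima: A=-65, B=-125, C=-115, D=-105, E=-75
Best worst-case = -65 → A.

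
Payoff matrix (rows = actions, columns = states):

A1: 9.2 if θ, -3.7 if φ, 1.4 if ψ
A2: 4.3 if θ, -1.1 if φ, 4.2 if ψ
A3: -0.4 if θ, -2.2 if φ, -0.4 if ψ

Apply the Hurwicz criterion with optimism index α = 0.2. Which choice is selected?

A1: 0.2·9.2 + 0.8·(-3.7) = -1.12
A2: 0.2·4.3 + 0.8·(-1.1) = -0.02
A3: 0.2·(-0.4) + 0.8·(-2.2) = -1.84
Highest Hurwicz score = -0.02 → A2.

A2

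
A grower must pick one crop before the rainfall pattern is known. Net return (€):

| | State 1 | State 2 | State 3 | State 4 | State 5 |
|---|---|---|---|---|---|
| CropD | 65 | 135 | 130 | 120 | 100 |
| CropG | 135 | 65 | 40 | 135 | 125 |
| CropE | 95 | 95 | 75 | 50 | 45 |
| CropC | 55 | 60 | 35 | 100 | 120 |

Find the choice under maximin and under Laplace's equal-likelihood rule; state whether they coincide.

Row minima: CropD=65, CropG=40, CropE=45, CropC=35
Best worst-case = 65 → CropD.
Row averages: CropD=110, CropG=100, CropE=72, CropC=74
Highest average = 110 → CropD.

maximin → CropD; laplace → CropD (agree)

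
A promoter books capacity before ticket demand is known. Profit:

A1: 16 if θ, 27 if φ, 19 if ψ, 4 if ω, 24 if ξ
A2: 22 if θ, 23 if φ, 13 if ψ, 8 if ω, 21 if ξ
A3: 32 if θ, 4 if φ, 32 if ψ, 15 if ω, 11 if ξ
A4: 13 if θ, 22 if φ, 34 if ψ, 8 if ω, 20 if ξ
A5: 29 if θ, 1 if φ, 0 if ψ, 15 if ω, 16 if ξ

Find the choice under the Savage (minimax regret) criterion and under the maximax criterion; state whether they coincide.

minimax regret → A1; maximax → A4 (disagree)

Column bests: θ=32, φ=27, ψ=34, ω=15, ξ=24.
A1 regrets: 16, 0, 15, 11, 0 → max 16
A2 regrets: 10, 4, 21, 7, 3 → max 21
A3 regrets: 0, 23, 2, 0, 13 → max 23
A4 regrets: 19, 5, 0, 7, 4 → max 19
A5 regrets: 3, 26, 34, 0, 8 → max 34
Smallest max regret = 16 → A1.
Row maxima: A1=27, A2=23, A3=32, A4=34, A5=29
Best best-case = 34 → A4.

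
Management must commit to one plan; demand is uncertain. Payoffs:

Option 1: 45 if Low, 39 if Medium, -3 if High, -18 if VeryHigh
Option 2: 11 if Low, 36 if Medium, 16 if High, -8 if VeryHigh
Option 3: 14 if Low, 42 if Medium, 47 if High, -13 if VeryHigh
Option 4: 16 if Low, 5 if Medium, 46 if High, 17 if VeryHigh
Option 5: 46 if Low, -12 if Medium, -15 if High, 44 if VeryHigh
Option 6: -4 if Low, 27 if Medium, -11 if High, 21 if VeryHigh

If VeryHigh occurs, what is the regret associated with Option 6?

Best payoff under VeryHigh is 44.
Regret = 44 − 21 = 23.

23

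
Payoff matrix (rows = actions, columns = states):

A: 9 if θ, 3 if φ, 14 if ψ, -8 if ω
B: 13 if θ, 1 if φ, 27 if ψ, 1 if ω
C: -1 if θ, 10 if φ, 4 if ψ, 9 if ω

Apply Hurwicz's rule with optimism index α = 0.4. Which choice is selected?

B

A: 0.4·14 + 0.6·(-8) = 0.8
B: 0.4·27 + 0.6·1 = 11.4
C: 0.4·10 + 0.6·(-1) = 3.4
Highest Hurwicz score = 11.4 → B.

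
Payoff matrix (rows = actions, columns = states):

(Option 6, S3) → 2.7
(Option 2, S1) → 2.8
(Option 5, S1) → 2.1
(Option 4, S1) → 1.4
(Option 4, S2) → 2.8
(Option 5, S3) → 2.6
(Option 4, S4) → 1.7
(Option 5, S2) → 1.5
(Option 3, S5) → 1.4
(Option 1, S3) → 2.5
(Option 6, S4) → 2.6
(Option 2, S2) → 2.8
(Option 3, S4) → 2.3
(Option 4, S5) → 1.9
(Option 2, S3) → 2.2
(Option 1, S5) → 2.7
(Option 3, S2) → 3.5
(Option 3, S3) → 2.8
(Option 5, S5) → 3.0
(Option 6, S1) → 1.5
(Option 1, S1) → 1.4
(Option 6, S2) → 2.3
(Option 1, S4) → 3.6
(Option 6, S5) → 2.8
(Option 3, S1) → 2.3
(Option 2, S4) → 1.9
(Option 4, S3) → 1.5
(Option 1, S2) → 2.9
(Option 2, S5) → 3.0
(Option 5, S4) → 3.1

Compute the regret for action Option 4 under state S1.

Best payoff under S1 is 2.8.
Regret = 2.8 − 1.4 = 1.4.

1.4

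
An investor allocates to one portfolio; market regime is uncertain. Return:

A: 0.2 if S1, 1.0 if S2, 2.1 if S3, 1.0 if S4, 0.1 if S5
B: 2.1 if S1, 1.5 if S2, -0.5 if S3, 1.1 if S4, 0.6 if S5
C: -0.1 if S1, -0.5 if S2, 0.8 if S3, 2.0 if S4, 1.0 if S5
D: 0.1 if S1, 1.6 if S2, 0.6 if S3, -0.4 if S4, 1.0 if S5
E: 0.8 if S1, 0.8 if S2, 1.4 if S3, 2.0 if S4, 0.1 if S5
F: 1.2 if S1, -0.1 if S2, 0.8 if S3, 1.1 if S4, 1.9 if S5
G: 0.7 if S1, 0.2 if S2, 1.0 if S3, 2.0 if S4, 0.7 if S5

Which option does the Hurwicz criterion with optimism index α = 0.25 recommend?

G

A: 0.25·2.1 + 0.75·0.1 = 0.6
B: 0.25·2.1 + 0.75·(-0.5) = 0.15
C: 0.25·2.0 + 0.75·(-0.5) = 0.125
D: 0.25·1.6 + 0.75·(-0.4) = 0.1
E: 0.25·2.0 + 0.75·0.1 = 0.575
F: 0.25·1.9 + 0.75·(-0.1) = 0.4
G: 0.25·2.0 + 0.75·0.2 = 0.65
Highest Hurwicz score = 0.65 → G.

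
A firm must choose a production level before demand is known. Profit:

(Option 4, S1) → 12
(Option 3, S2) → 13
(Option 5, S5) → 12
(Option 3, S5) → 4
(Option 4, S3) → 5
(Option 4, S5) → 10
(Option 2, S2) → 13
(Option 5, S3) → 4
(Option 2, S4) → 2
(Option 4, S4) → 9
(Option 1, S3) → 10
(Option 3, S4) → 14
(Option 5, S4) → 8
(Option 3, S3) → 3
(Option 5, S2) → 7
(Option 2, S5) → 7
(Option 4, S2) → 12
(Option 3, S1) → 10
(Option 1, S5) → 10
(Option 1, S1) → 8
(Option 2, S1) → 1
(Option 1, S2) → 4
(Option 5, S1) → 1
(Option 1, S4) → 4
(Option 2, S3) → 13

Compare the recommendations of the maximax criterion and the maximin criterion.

Row maxima: Option 1=10, Option 2=13, Option 3=14, Option 4=12, Option 5=12
Best best-case = 14 → Option 3.
Row minima: Option 1=4, Option 2=1, Option 3=3, Option 4=5, Option 5=1
Best worst-case = 5 → Option 4.

maximax → Option 3; maximin → Option 4 (disagree)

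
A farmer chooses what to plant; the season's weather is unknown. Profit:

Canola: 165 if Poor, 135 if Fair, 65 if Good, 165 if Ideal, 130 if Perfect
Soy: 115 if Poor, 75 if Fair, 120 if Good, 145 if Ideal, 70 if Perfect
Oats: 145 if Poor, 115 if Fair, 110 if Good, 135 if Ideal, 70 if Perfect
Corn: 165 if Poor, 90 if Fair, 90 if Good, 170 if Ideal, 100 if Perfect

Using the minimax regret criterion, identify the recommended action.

Corn

Column bests: Poor=165, Fair=135, Good=120, Ideal=170, Perfect=130.
Canola regrets: 0, 0, 55, 5, 0 → max 55
Soy regrets: 50, 60, 0, 25, 60 → max 60
Oats regrets: 20, 20, 10, 35, 60 → max 60
Corn regrets: 0, 45, 30, 0, 30 → max 45
Smallest max regret = 45 → Corn.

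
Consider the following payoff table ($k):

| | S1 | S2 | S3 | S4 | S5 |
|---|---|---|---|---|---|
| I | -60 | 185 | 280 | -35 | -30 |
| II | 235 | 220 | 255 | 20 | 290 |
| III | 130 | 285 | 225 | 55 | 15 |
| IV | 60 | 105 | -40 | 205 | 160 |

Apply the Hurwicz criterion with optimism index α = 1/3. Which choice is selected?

I: 1/3·280 + 2/3·(-60) = 160/3
II: 1/3·290 + 2/3·20 = 110
III: 1/3·285 + 2/3·15 = 105
IV: 1/3·205 + 2/3·(-40) = 125/3
Highest Hurwicz score = 110 → II.

II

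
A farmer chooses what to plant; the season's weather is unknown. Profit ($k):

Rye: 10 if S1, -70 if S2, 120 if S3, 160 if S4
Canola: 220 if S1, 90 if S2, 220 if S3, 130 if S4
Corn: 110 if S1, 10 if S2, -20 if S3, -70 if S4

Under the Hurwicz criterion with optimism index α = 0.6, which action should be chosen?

Rye: 0.6·160 + 0.4·(-70) = 68
Canola: 0.6·220 + 0.4·90 = 168
Corn: 0.6·110 + 0.4·(-70) = 38
Highest Hurwicz score = 168 → Canola.

Canola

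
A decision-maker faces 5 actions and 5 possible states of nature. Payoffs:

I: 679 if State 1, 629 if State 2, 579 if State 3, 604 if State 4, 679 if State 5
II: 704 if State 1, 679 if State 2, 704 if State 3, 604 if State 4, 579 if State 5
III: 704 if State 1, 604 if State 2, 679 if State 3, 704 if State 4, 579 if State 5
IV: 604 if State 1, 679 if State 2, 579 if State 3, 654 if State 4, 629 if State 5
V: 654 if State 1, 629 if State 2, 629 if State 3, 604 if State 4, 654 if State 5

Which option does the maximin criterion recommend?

V

Row minima: I=579, II=579, III=579, IV=579, V=604
Best worst-case = 604 → V.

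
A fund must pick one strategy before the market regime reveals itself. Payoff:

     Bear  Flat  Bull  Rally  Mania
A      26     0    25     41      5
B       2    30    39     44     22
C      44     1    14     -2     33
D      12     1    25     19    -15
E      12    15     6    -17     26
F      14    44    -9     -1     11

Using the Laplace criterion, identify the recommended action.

B

Row averages: A=19.4, B=27.4, C=18, D=8.4, E=8.4, F=11.8
Highest average = 27.4 → B.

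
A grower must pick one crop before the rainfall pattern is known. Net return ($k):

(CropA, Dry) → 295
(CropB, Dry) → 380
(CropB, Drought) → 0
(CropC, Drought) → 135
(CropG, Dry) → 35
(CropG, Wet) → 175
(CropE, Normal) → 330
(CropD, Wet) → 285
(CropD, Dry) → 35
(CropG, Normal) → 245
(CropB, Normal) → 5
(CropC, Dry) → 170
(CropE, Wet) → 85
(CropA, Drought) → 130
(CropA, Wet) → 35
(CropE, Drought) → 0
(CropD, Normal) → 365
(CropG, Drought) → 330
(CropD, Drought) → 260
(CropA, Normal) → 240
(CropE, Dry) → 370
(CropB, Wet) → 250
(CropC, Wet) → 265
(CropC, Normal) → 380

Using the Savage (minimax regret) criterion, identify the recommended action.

Column bests: Drought=330, Dry=380, Normal=380, Wet=285.
CropA regrets: 200, 85, 140, 250 → max 250
CropC regrets: 195, 210, 0, 20 → max 210
CropE regrets: 330, 10, 50, 200 → max 330
CropD regrets: 70, 345, 15, 0 → max 345
CropG regrets: 0, 345, 135, 110 → max 345
CropB regrets: 330, 0, 375, 35 → max 375
Smallest max regret = 210 → CropC.

CropC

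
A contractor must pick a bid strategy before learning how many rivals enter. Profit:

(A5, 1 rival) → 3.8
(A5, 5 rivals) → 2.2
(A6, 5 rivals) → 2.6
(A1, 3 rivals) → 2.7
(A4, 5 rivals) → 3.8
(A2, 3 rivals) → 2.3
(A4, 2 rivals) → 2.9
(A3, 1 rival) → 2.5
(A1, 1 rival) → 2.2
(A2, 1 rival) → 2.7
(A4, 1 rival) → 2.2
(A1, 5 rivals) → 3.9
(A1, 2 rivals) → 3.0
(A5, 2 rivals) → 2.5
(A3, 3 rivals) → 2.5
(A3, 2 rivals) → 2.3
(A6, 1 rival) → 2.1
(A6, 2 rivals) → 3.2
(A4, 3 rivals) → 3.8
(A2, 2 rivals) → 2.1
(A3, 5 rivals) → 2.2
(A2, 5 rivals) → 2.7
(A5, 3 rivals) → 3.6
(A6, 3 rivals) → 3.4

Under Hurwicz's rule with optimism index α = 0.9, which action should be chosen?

A1

A1: 0.9·3.9 + 0.1·2.2 = 3.73
A2: 0.9·2.7 + 0.1·2.1 = 2.64
A3: 0.9·2.5 + 0.1·2.2 = 2.47
A4: 0.9·3.8 + 0.1·2.2 = 3.64
A5: 0.9·3.8 + 0.1·2.2 = 3.64
A6: 0.9·3.4 + 0.1·2.1 = 3.27
Highest Hurwicz score = 3.73 → A1.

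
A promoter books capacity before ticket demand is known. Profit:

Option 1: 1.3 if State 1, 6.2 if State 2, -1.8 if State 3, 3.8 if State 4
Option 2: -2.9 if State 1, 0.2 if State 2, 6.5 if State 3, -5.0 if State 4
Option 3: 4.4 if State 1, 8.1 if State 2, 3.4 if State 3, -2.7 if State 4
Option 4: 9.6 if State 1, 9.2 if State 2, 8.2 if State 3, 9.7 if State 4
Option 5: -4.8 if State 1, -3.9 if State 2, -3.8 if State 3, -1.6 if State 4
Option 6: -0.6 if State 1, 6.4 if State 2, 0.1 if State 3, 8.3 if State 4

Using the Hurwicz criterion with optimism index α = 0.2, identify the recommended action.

Option 1: 0.2·6.2 + 0.8·(-1.8) = -0.2
Option 2: 0.2·6.5 + 0.8·(-5.0) = -2.7
Option 3: 0.2·8.1 + 0.8·(-2.7) = -0.54
Option 4: 0.2·9.7 + 0.8·8.2 = 8.5
Option 5: 0.2·(-1.6) + 0.8·(-4.8) = -4.16
Option 6: 0.2·8.3 + 0.8·(-0.6) = 1.18
Highest Hurwicz score = 8.5 → Option 4.

Option 4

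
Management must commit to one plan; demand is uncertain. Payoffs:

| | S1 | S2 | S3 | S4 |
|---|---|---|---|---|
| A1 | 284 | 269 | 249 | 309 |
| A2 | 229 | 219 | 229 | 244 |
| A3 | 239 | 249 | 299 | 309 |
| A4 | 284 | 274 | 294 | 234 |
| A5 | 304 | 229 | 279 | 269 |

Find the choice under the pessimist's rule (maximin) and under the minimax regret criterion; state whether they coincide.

maximin → A1; minimax regret → A5 (disagree)

Row minima: A1=249, A2=219, A3=239, A4=234, A5=229
Best worst-case = 249 → A1.
Column bests: S1=304, S2=274, S3=299, S4=309.
A1 regrets: 20, 5, 50, 0 → max 50
A2 regrets: 75, 55, 70, 65 → max 75
A3 regrets: 65, 25, 0, 0 → max 65
A4 regrets: 20, 0, 5, 75 → max 75
A5 regrets: 0, 45, 20, 40 → max 45
Smallest max regret = 45 → A5.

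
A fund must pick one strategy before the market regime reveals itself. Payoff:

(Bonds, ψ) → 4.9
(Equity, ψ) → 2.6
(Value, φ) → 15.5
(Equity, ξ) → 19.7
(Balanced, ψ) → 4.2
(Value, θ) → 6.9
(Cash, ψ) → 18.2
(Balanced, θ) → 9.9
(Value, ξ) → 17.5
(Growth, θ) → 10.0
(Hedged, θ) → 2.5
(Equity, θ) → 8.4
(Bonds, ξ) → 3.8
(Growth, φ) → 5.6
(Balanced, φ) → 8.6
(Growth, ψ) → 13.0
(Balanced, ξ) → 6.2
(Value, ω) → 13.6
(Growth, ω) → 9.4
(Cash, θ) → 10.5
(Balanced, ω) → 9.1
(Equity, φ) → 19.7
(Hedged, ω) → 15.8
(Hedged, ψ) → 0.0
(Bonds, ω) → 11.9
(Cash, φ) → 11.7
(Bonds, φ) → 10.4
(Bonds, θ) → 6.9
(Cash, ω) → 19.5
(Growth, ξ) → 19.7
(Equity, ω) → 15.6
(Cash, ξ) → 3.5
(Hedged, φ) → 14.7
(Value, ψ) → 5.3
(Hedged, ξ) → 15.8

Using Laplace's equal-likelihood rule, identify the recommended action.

Equity

Row averages: Cash=12.68, Growth=11.54, Value=11.76, Equity=13.2, Hedged=9.76, Balanced=7.6, Bonds=7.58
Highest average = 13.2 → Equity.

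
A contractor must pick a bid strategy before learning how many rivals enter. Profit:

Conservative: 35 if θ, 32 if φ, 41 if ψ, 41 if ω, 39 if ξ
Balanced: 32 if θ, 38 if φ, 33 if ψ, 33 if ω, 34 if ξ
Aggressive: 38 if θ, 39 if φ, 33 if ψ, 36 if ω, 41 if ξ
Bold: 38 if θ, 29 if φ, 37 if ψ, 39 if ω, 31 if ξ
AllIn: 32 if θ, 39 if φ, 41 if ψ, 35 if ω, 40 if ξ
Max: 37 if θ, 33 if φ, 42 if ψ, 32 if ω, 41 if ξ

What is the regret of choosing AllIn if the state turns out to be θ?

Best payoff under θ is 38.
Regret = 38 − 32 = 6.

6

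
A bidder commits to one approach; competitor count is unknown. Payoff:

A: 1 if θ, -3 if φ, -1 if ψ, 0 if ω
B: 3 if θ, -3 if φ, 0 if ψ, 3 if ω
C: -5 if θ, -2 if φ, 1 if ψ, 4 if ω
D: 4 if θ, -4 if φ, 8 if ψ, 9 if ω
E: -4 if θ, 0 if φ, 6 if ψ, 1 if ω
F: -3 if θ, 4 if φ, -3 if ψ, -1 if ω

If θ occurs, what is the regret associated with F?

Best payoff under θ is 4.
Regret = 4 − (-3) = 7.

7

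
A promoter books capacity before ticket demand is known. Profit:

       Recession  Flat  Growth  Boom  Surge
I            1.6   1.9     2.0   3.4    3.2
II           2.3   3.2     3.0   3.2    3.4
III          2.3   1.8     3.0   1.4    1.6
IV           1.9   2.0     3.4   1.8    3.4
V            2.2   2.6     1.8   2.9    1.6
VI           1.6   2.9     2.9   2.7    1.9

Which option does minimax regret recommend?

Column bests: Recession=2.3, Flat=3.2, Growth=3.4, Boom=3.4, Surge=3.4.
I regrets: 0.7, 1.3, 1.4, 0.0, 0.2 → max 1.4
II regrets: 0.0, 0.0, 0.4, 0.2, 0.0 → max 0.4
III regrets: 0.0, 1.4, 0.4, 2.0, 1.8 → max 2.0
IV regrets: 0.4, 1.2, 0.0, 1.6, 0.0 → max 1.6
V regrets: 0.1, 0.6, 1.6, 0.5, 1.8 → max 1.8
VI regrets: 0.7, 0.3, 0.5, 0.7, 1.5 → max 1.5
Smallest max regret = 0.4 → II.

II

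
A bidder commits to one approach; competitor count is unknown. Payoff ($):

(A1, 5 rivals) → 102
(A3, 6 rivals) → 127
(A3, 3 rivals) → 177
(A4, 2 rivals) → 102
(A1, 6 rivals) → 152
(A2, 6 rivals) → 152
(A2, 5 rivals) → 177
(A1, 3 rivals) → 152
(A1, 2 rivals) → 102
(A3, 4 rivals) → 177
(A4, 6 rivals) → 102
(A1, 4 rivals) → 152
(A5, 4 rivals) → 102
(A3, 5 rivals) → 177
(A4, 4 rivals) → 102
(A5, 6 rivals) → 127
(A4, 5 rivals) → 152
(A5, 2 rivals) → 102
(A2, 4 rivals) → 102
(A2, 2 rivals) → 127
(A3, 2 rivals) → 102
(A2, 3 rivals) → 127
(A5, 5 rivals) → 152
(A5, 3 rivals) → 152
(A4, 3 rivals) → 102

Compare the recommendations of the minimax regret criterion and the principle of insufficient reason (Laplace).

minimax regret → A3; laplace → A3 (agree)

Column bests: 2 rivals=127, 3 rivals=177, 4 rivals=177, 5 rivals=177, 6 rivals=152.
A1 regrets: 25, 25, 25, 75, 0 → max 75
A2 regrets: 0, 50, 75, 0, 0 → max 75
A3 regrets: 25, 0, 0, 0, 25 → max 25
A4 regrets: 25, 75, 75, 25, 50 → max 75
A5 regrets: 25, 25, 75, 25, 25 → max 75
Smallest max regret = 25 → A3.
Row averages: A1=132, A2=137, A3=152, A4=112, A5=127
Highest average = 152 → A3.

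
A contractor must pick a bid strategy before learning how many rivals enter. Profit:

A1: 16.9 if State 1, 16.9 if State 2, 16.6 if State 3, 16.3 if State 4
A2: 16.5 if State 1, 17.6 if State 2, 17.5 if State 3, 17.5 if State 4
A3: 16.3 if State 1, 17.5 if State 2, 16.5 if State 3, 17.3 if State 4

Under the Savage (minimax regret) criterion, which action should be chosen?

A2

Column bests: State 1=16.9, State 2=17.6, State 3=17.5, State 4=17.5.
A1 regrets: 0.0, 0.7, 0.9, 1.2 → max 1.2
A2 regrets: 0.4, 0.0, 0.0, 0.0 → max 0.4
A3 regrets: 0.6, 0.1, 1.0, 0.2 → max 1.0
Smallest max regret = 0.4 → A2.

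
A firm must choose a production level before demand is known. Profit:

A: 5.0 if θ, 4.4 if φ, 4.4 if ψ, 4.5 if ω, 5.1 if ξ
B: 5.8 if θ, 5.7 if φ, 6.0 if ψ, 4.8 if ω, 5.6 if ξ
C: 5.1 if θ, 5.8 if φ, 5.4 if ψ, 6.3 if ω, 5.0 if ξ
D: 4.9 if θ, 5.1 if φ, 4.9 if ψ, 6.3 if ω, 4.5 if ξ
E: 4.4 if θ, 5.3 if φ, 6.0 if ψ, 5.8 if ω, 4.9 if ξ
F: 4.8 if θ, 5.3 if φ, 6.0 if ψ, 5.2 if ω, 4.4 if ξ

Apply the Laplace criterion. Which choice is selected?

B

Row averages: A=4.68, B=5.58, C=5.52, D=5.14, E=5.28, F=5.14
Highest average = 5.58 → B.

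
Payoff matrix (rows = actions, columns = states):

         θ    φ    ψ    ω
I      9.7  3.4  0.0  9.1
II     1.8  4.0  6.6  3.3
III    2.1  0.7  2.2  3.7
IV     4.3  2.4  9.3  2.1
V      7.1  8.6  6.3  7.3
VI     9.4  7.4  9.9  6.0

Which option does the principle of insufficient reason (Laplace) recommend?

Row averages: I=5.55, II=3.925, III=2.175, IV=4.525, V=7.325, VI=8.175
Highest average = 8.175 → VI.

VI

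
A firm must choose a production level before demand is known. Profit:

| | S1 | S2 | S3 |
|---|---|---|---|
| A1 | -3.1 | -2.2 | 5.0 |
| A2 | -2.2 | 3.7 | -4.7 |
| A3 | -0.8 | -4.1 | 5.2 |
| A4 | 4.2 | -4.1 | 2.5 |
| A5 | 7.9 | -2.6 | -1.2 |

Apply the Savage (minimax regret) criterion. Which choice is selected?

A5

Column bests: S1=7.9, S2=3.7, S3=5.2.
A1 regrets: 11.0, 5.9, 0.2 → max 11.0
A2 regrets: 10.1, 0.0, 9.9 → max 10.1
A3 regrets: 8.7, 7.8, 0.0 → max 8.7
A4 regrets: 3.7, 7.8, 2.7 → max 7.8
A5 regrets: 0.0, 6.3, 6.4 → max 6.4
Smallest max regret = 6.4 → A5.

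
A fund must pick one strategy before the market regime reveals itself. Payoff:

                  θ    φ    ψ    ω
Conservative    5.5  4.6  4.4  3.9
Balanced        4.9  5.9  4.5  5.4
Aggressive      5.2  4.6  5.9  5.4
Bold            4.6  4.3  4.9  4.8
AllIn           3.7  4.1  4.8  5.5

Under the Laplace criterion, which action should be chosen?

Aggressive

Row averages: Conservative=4.6, Balanced=5.175, Aggressive=5.275, Bold=4.65, AllIn=4.525
Highest average = 5.275 → Aggressive.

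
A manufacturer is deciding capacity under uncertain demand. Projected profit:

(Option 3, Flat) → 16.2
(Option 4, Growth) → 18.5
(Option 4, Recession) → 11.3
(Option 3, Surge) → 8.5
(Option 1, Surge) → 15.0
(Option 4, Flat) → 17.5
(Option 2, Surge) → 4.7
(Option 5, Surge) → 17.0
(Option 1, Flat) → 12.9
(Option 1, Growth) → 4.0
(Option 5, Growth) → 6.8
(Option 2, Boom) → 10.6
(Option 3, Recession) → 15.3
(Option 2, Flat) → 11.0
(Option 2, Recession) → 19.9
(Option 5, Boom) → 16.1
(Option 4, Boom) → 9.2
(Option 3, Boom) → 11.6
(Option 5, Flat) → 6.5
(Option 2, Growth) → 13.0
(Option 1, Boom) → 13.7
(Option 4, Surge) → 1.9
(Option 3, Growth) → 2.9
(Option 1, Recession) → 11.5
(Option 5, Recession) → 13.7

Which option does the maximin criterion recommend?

Row minima: Option 1=4.0, Option 2=4.7, Option 3=2.9, Option 4=1.9, Option 5=6.5
Best worst-case = 6.5 → Option 5.

Option 5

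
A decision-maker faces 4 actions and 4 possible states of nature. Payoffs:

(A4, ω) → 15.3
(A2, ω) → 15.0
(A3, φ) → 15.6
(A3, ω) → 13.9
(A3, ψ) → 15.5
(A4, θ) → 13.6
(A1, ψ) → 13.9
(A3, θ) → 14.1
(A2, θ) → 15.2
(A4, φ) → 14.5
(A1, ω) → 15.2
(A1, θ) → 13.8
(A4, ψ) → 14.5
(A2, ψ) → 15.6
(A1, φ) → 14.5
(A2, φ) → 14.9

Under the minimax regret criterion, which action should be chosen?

A2

Column bests: θ=15.2, φ=15.6, ψ=15.6, ω=15.3.
A1 regrets: 1.4, 1.1, 1.7, 0.1 → max 1.7
A2 regrets: 0.0, 0.7, 0.0, 0.3 → max 0.7
A3 regrets: 1.1, 0.0, 0.1, 1.4 → max 1.4
A4 regrets: 1.6, 1.1, 1.1, 0.0 → max 1.6
Smallest max regret = 0.7 → A2.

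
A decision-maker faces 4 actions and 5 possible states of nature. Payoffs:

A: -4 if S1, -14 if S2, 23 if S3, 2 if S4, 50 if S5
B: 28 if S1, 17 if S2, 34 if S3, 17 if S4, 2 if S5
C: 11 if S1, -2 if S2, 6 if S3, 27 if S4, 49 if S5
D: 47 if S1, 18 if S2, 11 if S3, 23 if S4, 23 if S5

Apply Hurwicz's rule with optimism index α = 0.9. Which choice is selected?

A: 0.9·50 + 0.1·(-14) = 43.6
B: 0.9·34 + 0.1·2 = 30.8
C: 0.9·49 + 0.1·(-2) = 43.9
D: 0.9·47 + 0.1·11 = 43.4
Highest Hurwicz score = 43.9 → C.

C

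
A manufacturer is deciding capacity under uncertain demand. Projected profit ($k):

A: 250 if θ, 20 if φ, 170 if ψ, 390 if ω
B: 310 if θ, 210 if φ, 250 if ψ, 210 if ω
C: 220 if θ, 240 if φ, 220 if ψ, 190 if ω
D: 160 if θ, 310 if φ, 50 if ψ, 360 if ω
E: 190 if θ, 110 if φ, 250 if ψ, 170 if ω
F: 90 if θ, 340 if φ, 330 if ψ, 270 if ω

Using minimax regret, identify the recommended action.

Column bests: θ=310, φ=340, ψ=330, ω=390.
A regrets: 60, 320, 160, 0 → max 320
B regrets: 0, 130, 80, 180 → max 180
C regrets: 90, 100, 110, 200 → max 200
D regrets: 150, 30, 280, 30 → max 280
E regrets: 120, 230, 80, 220 → max 230
F regrets: 220, 0, 0, 120 → max 220
Smallest max regret = 180 → B.

B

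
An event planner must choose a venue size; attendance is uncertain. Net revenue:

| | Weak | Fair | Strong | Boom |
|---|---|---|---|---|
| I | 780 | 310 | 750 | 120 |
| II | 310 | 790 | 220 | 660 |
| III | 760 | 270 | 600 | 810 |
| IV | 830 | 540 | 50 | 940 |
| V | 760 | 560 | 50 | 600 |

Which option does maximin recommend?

Row minima: I=120, II=220, III=270, IV=50, V=50
Best worst-case = 270 → III.

III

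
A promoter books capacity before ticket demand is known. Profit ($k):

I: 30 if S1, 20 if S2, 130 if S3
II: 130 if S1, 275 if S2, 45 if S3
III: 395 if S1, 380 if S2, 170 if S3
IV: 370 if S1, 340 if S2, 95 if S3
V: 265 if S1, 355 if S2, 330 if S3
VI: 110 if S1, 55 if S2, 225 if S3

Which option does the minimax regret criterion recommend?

V

Column bests: S1=395, S2=380, S3=330.
I regrets: 365, 360, 200 → max 365
II regrets: 265, 105, 285 → max 285
III regrets: 0, 0, 160 → max 160
IV regrets: 25, 40, 235 → max 235
V regrets: 130, 25, 0 → max 130
VI regrets: 285, 325, 105 → max 325
Smallest max regret = 130 → V.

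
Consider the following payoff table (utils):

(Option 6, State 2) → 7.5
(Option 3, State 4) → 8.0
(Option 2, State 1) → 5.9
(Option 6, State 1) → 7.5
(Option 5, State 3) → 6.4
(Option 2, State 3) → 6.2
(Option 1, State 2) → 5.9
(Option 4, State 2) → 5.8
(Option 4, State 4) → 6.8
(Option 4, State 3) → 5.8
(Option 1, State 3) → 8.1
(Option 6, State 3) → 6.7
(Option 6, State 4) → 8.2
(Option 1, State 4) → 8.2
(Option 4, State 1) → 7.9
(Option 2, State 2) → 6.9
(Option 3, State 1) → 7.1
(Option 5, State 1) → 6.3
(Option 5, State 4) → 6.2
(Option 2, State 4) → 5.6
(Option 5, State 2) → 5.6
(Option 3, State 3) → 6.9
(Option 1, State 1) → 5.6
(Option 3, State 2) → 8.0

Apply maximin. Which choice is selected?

Option 3

Row minima: Option 1=5.6, Option 2=5.6, Option 3=6.9, Option 4=5.8, Option 5=5.6, Option 6=6.7
Best worst-case = 6.9 → Option 3.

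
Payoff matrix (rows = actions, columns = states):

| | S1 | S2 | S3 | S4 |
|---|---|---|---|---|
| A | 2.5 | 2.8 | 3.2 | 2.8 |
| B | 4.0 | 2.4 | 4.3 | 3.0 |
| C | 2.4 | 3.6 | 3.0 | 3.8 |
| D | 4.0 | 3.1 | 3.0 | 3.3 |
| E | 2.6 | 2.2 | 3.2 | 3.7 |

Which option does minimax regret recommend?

B

Column bests: S1=4.0, S2=3.6, S3=4.3, S4=3.8.
A regrets: 1.5, 0.8, 1.1, 1.0 → max 1.5
B regrets: 0.0, 1.2, 0.0, 0.8 → max 1.2
C regrets: 1.6, 0.0, 1.3, 0.0 → max 1.6
D regrets: 0.0, 0.5, 1.3, 0.5 → max 1.3
E regrets: 1.4, 1.4, 1.1, 0.1 → max 1.4
Smallest max regret = 1.2 → B.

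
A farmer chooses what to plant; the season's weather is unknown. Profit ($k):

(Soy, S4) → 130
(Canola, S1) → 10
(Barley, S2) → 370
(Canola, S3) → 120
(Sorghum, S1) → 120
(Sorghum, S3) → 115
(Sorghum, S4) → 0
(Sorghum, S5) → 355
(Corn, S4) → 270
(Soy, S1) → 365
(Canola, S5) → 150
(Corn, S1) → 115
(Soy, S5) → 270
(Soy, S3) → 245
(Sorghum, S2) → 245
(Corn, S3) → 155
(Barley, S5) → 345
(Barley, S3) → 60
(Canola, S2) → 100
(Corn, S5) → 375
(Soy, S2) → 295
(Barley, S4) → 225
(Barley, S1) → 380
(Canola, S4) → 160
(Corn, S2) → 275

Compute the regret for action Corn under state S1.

Best payoff under S1 is 380.
Regret = 380 − 115 = 265.

265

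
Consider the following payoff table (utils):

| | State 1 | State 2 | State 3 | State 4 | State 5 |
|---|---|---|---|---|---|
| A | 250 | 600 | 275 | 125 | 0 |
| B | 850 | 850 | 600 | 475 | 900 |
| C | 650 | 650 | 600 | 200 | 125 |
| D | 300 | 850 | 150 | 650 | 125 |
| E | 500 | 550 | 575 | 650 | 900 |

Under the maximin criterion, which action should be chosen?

Row minima: A=0, B=475, C=125, D=125, E=500
Best worst-case = 500 → E.

E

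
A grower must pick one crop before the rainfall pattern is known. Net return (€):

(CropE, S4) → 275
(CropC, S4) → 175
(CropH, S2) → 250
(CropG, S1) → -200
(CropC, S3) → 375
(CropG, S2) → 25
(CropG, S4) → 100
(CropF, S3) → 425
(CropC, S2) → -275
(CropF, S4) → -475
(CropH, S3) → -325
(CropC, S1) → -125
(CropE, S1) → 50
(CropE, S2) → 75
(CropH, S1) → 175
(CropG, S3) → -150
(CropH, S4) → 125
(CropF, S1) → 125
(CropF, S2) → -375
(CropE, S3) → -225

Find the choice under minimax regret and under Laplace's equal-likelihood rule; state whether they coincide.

Column bests: S1=175, S2=250, S3=425, S4=275.
CropF regrets: 50, 625, 0, 750 → max 750
CropC regrets: 300, 525, 50, 100 → max 525
CropG regrets: 375, 225, 575, 175 → max 575
CropH regrets: 0, 0, 750, 150 → max 750
CropE regrets: 125, 175, 650, 0 → max 650
Smallest max regret = 525 → CropC.
Row averages: CropF=-75, CropC=37.5, CropG=-56.25, CropH=56.25, CropE=43.75
Highest average = 56.25 → CropH.

minimax regret → CropC; laplace → CropH (disagree)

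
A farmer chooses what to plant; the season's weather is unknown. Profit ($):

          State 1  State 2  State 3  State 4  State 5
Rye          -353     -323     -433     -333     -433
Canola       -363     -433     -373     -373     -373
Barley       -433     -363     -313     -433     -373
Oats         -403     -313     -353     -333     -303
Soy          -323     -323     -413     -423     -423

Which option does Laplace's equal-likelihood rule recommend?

Oats

Row averages: Rye=-375, Canola=-383, Barley=-383, Oats=-341, Soy=-381
Highest average = -341 → Oats.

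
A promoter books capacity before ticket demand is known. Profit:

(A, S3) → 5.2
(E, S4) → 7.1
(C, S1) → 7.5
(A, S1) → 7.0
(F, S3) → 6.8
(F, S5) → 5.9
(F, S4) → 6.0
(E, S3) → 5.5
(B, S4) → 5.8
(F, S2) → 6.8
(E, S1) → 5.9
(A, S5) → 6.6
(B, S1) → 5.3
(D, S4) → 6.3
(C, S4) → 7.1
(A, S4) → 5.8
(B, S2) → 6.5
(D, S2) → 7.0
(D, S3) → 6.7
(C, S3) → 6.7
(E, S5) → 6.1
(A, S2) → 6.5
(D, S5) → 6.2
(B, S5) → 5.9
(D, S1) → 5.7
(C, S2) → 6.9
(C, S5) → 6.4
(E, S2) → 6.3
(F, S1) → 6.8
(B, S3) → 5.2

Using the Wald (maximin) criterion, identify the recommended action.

C

Row minima: A=5.2, B=5.2, C=6.4, D=5.7, E=5.5, F=5.9
Best worst-case = 6.4 → C.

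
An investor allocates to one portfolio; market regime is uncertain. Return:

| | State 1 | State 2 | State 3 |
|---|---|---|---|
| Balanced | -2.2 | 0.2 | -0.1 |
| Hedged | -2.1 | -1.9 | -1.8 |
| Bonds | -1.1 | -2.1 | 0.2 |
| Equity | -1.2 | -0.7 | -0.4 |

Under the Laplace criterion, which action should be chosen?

Row averages: Balanced=-0.7, Hedged=-29/15, Bonds=-1, Equity=-23/30
Highest average = -0.7 → Balanced.

Balanced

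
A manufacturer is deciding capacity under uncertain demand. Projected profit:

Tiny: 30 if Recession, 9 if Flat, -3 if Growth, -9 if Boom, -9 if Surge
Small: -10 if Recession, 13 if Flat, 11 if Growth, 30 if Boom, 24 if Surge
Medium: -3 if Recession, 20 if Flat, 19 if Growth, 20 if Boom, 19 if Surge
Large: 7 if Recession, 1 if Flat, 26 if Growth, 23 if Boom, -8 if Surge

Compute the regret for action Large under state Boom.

7

Best payoff under Boom is 30.
Regret = 30 − 23 = 7.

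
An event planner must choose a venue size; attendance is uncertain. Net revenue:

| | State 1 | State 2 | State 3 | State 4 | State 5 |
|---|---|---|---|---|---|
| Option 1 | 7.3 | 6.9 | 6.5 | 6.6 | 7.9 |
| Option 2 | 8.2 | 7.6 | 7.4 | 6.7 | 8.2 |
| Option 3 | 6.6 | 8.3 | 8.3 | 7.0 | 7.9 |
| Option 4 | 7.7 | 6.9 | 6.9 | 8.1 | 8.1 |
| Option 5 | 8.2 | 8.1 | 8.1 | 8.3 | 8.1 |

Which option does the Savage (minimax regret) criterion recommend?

Option 5

Column bests: State 1=8.2, State 2=8.3, State 3=8.3, State 4=8.3, State 5=8.2.
Option 1 regrets: 0.9, 1.4, 1.8, 1.7, 0.3 → max 1.8
Option 2 regrets: 0.0, 0.7, 0.9, 1.6, 0.0 → max 1.6
Option 3 regrets: 1.6, 0.0, 0.0, 1.3, 0.3 → max 1.6
Option 4 regrets: 0.5, 1.4, 1.4, 0.2, 0.1 → max 1.4
Option 5 regrets: 0.0, 0.2, 0.2, 0.0, 0.1 → max 0.2
Smallest max regret = 0.2 → Option 5.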